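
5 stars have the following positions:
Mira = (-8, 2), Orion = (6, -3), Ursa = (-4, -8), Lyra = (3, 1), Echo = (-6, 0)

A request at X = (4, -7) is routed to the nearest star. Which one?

Orion

Compare squared distances (the ordering matches that of the actual distances):
d²(X, Mira) = 144 + 81 = 225
d²(X, Orion) = 4 + 16 = 20
d²(X, Ursa) = 64 + 1 = 65
d²(X, Lyra) = 1 + 64 = 65
d²(X, Echo) = 100 + 49 = 149
Minimum is at Orion.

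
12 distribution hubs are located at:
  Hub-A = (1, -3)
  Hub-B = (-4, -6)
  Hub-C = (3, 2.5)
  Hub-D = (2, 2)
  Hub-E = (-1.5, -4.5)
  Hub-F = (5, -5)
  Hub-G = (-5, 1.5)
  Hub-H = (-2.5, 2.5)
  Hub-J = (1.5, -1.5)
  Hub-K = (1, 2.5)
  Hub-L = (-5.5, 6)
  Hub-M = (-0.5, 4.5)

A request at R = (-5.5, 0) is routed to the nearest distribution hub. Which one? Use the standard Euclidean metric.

Compare squared distances (the ordering matches that of the actual distances):
d²(R, Hub-A) = 42.25 + 9 = 51.25
d²(R, Hub-B) = 2.25 + 36 = 38.25
d²(R, Hub-C) = 72.25 + 6.25 = 78.5
d²(R, Hub-D) = 56.25 + 4 = 60.25
d²(R, Hub-E) = 16 + 20.25 = 36.25
d²(R, Hub-F) = 110.25 + 25 = 135.25
d²(R, Hub-G) = 0.25 + 2.25 = 2.5
d²(R, Hub-H) = 9 + 6.25 = 15.25
d²(R, Hub-J) = 49 + 2.25 = 51.25
d²(R, Hub-K) = 42.25 + 6.25 = 48.5
d²(R, Hub-L) = 0 + 36 = 36
d²(R, Hub-M) = 25 + 20.25 = 45.25
Minimum is at Hub-G.

Hub-G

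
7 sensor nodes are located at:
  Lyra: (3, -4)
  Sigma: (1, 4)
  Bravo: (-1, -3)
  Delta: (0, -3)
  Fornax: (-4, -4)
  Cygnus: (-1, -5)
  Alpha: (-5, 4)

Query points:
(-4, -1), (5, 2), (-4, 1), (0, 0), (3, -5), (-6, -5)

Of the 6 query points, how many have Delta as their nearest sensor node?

1

(-4, -1) — d² to each: Lyra:58, Sigma:50, Bravo:13, Delta:20, Fornax:9, Cygnus:25, Alpha:26 → nearest is Fornax
(5, 2) — d² to each: Lyra:40, Sigma:20, Bravo:61, Delta:50, Fornax:117, Cygnus:85, Alpha:104 → nearest is Sigma
(-4, 1) — d² to each: Lyra:74, Sigma:34, Bravo:25, Delta:32, Fornax:25, Cygnus:45, Alpha:10 → nearest is Alpha
(0, 0) — d² to each: Lyra:25, Sigma:17, Bravo:10, Delta:9, Fornax:32, Cygnus:26, Alpha:41 → nearest is Delta
(3, -5) — d² to each: Lyra:1, Sigma:85, Bravo:20, Delta:13, Fornax:50, Cygnus:16, Alpha:145 → nearest is Lyra
(-6, -5) — d² to each: Lyra:82, Sigma:130, Bravo:29, Delta:40, Fornax:5, Cygnus:25, Alpha:82 → nearest is Fornax
1 of the 6 points has Delta as nearest.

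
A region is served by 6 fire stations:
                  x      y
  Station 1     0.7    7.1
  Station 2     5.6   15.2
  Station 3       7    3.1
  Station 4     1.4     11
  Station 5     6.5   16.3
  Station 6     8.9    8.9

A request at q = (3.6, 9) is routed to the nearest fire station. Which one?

Station 4

Since √ is increasing, it suffices to compare squared distances:
d²(q, Station 1) = (3.6−0.7)² + (9−7.1)² = 8.41 + 3.61 = 12.02
d²(q, Station 2) = (3.6−5.6)² + (9−15.2)² = 4 + 38.44 = 42.44
d²(q, Station 3) = (3.6−7)² + (9−3.1)² = 11.56 + 34.81 = 46.37
d²(q, Station 4) = (3.6−1.4)² + (9−11)² = 4.84 + 4 = 8.84
d²(q, Station 5) = (3.6−6.5)² + (9−16.3)² = 8.41 + 53.29 = 61.7
d²(q, Station 6) = (3.6−8.9)² + (9−8.9)² = 28.09 + 0.01 = 28.1
The smallest is to Station 4, so q lies in the Voronoi region of Station 4.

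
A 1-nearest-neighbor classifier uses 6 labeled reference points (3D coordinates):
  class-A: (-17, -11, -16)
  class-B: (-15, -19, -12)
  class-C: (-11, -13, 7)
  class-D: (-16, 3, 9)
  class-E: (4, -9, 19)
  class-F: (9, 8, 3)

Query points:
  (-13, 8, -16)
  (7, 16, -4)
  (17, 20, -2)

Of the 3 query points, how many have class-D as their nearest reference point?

0

(-13, 8, -16) — d² to each: class-A:377, class-B:749, class-C:974, class-D:659, class-E:1803, class-F:845 → nearest is class-A
(7, 16, -4) — d² to each: class-A:1449, class-B:1773, class-C:1286, class-D:867, class-E:1163, class-F:117 → nearest is class-F
(17, 20, -2) — d² to each: class-A:2313, class-B:2645, class-C:1954, class-D:1499, class-E:1451, class-F:233 → nearest is class-F
0 of the 3 points have class-D as nearest.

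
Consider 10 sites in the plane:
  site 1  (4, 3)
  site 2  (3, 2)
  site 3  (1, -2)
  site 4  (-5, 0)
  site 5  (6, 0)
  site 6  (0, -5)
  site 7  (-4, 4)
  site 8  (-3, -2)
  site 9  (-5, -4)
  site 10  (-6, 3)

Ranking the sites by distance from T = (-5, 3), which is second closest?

site 7

Squared Euclidean distances:
d²(T, site 1) = 81 + 0 = 81
d²(T, site 2) = 64 + 1 = 65
d²(T, site 3) = 36 + 25 = 61
d²(T, site 4) = 0 + 9 = 9
d²(T, site 5) = 121 + 9 = 130
d²(T, site 6) = 25 + 64 = 89
d²(T, site 7) = 1 + 1 = 2
d²(T, site 8) = 4 + 25 = 29
d²(T, site 9) = 0 + 49 = 49
d²(T, site 10) = 1 + 0 = 1
Sorted ascending: site 10, site 7, site 4, … — the second-nearest is site 7.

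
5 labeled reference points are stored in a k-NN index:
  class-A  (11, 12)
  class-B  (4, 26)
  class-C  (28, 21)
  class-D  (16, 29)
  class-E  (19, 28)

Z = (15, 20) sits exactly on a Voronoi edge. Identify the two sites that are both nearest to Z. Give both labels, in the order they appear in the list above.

Squared distances from Z to each site:
d²(Z, class-A) = (15−11)² + (20−12)² = 16 + 64 = 80
d²(Z, class-B) = (15−4)² + (20−26)² = 121 + 36 = 157
d²(Z, class-C) = (15−28)² + (20−21)² = 169 + 1 = 170
d²(Z, class-D) = (15−16)² + (20−29)² = 1 + 81 = 82
d²(Z, class-E) = (15−19)² + (20−28)² = 16 + 64 = 80
Z is equidistant from class-A and class-E (both at squared distance 80), and every other site is strictly farther — so Z lies on the class-A–class-E Voronoi edge.

class-A and class-E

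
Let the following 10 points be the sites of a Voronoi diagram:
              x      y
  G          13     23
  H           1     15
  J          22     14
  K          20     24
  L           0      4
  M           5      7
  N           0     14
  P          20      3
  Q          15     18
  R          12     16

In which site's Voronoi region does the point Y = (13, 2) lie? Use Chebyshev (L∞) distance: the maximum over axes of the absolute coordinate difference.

P

d(Y,G) = max(0, 21) = 21
d(Y,H) = max(12, 13) = 13
d(Y,J) = max(9, 12) = 12
d(Y,K) = max(7, 22) = 22
d(Y,L) = max(13, 2) = 13
d(Y,M) = max(8, 5) = 8
d(Y,N) = max(13, 12) = 13
d(Y,P) = max(7, 1) = 7
d(Y,Q) = max(2, 16) = 16
d(Y,R) = max(1, 14) = 14
P is nearest.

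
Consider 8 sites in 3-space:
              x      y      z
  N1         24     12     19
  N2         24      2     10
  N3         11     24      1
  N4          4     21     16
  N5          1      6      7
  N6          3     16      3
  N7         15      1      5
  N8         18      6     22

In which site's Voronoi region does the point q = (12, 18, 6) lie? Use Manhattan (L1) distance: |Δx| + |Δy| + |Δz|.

N3

d(q,N1) = 12 + 6 + 13 = 31
d(q,N2) = 12 + 16 + 4 = 32
d(q,N3) = 1 + 6 + 5 = 12
d(q,N4) = 8 + 3 + 10 = 21
d(q,N5) = 11 + 12 + 1 = 24
d(q,N6) = 9 + 2 + 3 = 14
d(q,N7) = 3 + 17 + 1 = 21
d(q,N8) = 6 + 12 + 16 = 34
The smallest is to N3, so q lies in the Voronoi region of N3.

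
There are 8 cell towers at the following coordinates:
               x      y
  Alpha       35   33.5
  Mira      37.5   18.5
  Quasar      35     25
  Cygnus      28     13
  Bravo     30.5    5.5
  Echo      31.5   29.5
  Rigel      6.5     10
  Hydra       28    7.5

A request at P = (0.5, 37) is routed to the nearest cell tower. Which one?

Compare squared distances (the ordering matches that of the actual distances):
d²(P, Alpha) = 1190.25 + 12.25 = 1202.5
d²(P, Mira) = 1369 + 342.25 = 1711.25
d²(P, Quasar) = 1190.25 + 144 = 1334.25
d²(P, Cygnus) = 756.25 + 576 = 1332.25
d²(P, Bravo) = 900 + 992.25 = 1892.25
d²(P, Echo) = 961 + 56.25 = 1017.25
d²(P, Rigel) = 36 + 729 = 765
d²(P, Hydra) = 756.25 + 870.25 = 1626.5
Minimum is at Rigel.

Rigel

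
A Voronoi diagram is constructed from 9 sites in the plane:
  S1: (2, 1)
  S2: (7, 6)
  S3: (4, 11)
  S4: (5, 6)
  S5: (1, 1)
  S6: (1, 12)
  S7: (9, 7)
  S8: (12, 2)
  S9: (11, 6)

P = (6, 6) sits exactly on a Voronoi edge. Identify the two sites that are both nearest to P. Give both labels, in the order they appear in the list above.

S2 and S4

Squared distances from P to each site:
|PS1|² = 16 + 25 = 41
|PS2|² = 1 + 0 = 1
|PS3|² = 4 + 25 = 29
|PS4|² = 1 + 0 = 1
|PS5|² = 25 + 25 = 50
|PS6|² = 25 + 36 = 61
|PS7|² = 9 + 1 = 10
|PS8|² = 36 + 16 = 52
|PS9|² = 25 + 0 = 25
P is equidistant from S2 and S4 (both at squared distance 1), and every other site is strictly farther — so P lies on the S2–S4 Voronoi edge.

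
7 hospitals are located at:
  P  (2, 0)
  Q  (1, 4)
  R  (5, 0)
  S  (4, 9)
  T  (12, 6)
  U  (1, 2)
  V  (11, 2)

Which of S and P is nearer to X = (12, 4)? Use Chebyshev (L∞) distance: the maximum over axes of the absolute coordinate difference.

S

d(X,S) = max(8, 5) = 8
d(X,P) = max(10, 4) = 10
8 < 10, so S is closer.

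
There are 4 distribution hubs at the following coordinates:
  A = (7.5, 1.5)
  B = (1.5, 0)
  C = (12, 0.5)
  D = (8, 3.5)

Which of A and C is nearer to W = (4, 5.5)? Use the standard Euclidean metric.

A

Compare squared distances:
|WA|² = (4−7.5)² + (5.5−1.5)² = 12.25 + 16 = 28.25
|WC|² = (4−12)² + (5.5−0.5)² = 64 + 25 = 89
28.25 < 89, so A is closer.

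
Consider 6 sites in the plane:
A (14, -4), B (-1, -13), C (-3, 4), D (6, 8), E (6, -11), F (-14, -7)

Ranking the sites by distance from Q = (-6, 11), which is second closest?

Squared Euclidean distances:
|QA|² = (-6−14)² + (11−(-4))² = 400 + 225 = 625
|QB|² = (-6−(-1))² + (11−(-13))² = 25 + 576 = 601
|QC|² = (-6−(-3))² + (11−4)² = 9 + 49 = 58
|QD|² = (-6−6)² + (11−8)² = 144 + 9 = 153
|QE|² = (-6−6)² + (11−(-11))² = 144 + 484 = 628
|QF|² = (-6−(-14))² + (11−(-7))² = 64 + 324 = 388
Sorted ascending: C, D, F, … — the second-nearest is D.

D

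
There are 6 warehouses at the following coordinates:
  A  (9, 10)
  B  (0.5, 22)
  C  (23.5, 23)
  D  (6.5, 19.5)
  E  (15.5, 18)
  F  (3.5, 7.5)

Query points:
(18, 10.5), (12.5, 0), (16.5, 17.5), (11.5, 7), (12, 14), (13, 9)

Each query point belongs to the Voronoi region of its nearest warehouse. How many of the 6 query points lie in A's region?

(18, 10.5) — d² to each: A:81.25, B:438.5, C:186.5, D:213.25, E:62.5, F:219.25 → nearest is E
(12.5, 0) — d² to each: A:112.25, B:628, C:650, D:416.25, E:333, F:137.25 → nearest is A
(16.5, 17.5) — d² to each: A:112.5, B:276.25, C:79.25, D:104, E:1.25, F:269 → nearest is E
(11.5, 7) — d² to each: A:15.25, B:346, C:400, D:181.25, E:137, F:64.25 → nearest is A
(12, 14) — d² to each: A:25, B:196.25, C:213.25, D:60.5, E:28.25, F:114.5 → nearest is A
(13, 9) — d² to each: A:17, B:325.25, C:306.25, D:152.5, E:87.25, F:92.5 → nearest is A
4 of the 6 points have A as nearest.

4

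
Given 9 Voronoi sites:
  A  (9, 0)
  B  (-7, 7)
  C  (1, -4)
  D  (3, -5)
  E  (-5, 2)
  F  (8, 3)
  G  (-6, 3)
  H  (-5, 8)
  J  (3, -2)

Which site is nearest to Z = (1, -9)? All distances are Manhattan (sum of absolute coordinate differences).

C

d(Z,A) = |1−9| + |-9−0| = 8 + 9 = 17
d(Z,B) = |1−(-7)| + |-9−7| = 8 + 16 = 24
d(Z,C) = |1−1| + |-9−(-4)| = 0 + 5 = 5
d(Z,D) = |1−3| + |-9−(-5)| = 2 + 4 = 6
d(Z,E) = |1−(-5)| + |-9−2| = 6 + 11 = 17
d(Z,F) = |1−8| + |-9−3| = 7 + 12 = 19
d(Z,G) = |1−(-6)| + |-9−3| = 7 + 12 = 19
d(Z,H) = |1−(-5)| + |-9−8| = 6 + 17 = 23
d(Z,J) = |1−3| + |-9−(-2)| = 2 + 7 = 9
The smallest is to C, so Z lies in the Voronoi region of C.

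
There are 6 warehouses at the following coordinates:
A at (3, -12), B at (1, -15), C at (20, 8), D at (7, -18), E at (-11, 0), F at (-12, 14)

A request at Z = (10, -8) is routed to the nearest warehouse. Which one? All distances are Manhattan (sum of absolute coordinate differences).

d(Z,A) = |10−3| + |-8−(-12)| = 7 + 4 = 11
d(Z,B) = |10−1| + |-8−(-15)| = 9 + 7 = 16
d(Z,C) = |10−20| + |-8−8| = 10 + 16 = 26
d(Z,D) = |10−7| + |-8−(-18)| = 3 + 10 = 13
d(Z,E) = |10−(-11)| + |-8−0| = 21 + 8 = 29
d(Z,F) = |10−(-12)| + |-8−14| = 22 + 22 = 44
The smallest is to A, so Z lies in the Voronoi region of A.

A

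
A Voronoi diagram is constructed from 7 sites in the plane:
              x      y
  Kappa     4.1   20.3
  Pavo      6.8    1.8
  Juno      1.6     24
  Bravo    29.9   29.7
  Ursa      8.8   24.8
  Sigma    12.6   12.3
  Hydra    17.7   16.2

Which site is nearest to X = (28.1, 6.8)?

Since √ is increasing, it suffices to compare squared distances:
d²(X, Kappa) = (28.1−4.1)² + (6.8−20.3)² = 576 + 182.25 = 758.25
d²(X, Pavo) = (28.1−6.8)² + (6.8−1.8)² = 453.69 + 25 = 478.69
d²(X, Juno) = (28.1−1.6)² + (6.8−24)² = 702.25 + 295.84 = 998.09
d²(X, Bravo) = (28.1−29.9)² + (6.8−29.7)² = 3.24 + 524.41 = 527.65
d²(X, Ursa) = (28.1−8.8)² + (6.8−24.8)² = 372.49 + 324 = 696.49
d²(X, Sigma) = (28.1−12.6)² + (6.8−12.3)² = 240.25 + 30.25 = 270.5
d²(X, Hydra) = (28.1−17.7)² + (6.8−16.2)² = 108.16 + 88.36 = 196.52
Minimum is at Hydra.

Hydra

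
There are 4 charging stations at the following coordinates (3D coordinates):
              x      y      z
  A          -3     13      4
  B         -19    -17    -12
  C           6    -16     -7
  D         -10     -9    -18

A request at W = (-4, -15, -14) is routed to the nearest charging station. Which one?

D

Squared Euclidean distances:
|WA|² = (-4−(-3))² + (-15−13)² + (-14−4)² = 1 + 784 + 324 = 1109
|WB|² = (-4−(-19))² + (-15−(-17))² + (-14−(-12))² = 225 + 4 + 4 = 233
|WC|² = (-4−6)² + (-15−(-16))² + (-14−(-7))² = 100 + 1 + 49 = 150
|WD|² = (-4−(-10))² + (-15−(-9))² + (-14−(-18))² = 36 + 36 + 16 = 88
The smallest is to D, so W lies in the Voronoi region of D.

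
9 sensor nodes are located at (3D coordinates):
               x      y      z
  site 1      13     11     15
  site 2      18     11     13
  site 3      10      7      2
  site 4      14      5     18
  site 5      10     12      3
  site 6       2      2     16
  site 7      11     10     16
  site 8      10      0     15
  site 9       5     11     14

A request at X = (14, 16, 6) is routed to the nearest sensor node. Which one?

site 5

Since √ is increasing, it suffices to compare squared distances:
d²(X, site 1) = (14−13)² + (16−11)² + (6−15)² = 1 + 25 + 81 = 107
d²(X, site 2) = (14−18)² + (16−11)² + (6−13)² = 16 + 25 + 49 = 90
d²(X, site 3) = (14−10)² + (16−7)² + (6−2)² = 16 + 81 + 16 = 113
d²(X, site 4) = (14−14)² + (16−5)² + (6−18)² = 0 + 121 + 144 = 265
d²(X, site 5) = (14−10)² + (16−12)² + (6−3)² = 16 + 16 + 9 = 41
d²(X, site 6) = (14−2)² + (16−2)² + (6−16)² = 144 + 196 + 100 = 440
d²(X, site 7) = (14−11)² + (16−10)² + (6−16)² = 9 + 36 + 100 = 145
d²(X, site 8) = (14−10)² + (16−0)² + (6−15)² = 16 + 256 + 81 = 353
d²(X, site 9) = (14−5)² + (16−11)² + (6−14)² = 81 + 25 + 64 = 170
Minimum is at site 5.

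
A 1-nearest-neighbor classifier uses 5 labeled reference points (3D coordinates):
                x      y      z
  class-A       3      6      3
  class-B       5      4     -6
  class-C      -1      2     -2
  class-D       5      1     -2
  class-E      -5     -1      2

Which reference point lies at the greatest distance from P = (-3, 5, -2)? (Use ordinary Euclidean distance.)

class-B

Since √ is increasing, it suffices to compare squared distances:
d²(P, class-A) = (-3−3)² + (5−6)² + (-2−3)² = 36 + 1 + 25 = 62
d²(P, class-B) = (-3−5)² + (5−4)² + (-2−(-6))² = 64 + 1 + 16 = 81
d²(P, class-C) = (-3−(-1))² + (5−2)² + (-2−(-2))² = 4 + 9 + 0 = 13
d²(P, class-D) = (-3−5)² + (5−1)² + (-2−(-2))² = 64 + 16 + 0 = 80
d²(P, class-E) = (-3−(-5))² + (5−(-1))² + (-2−2)² = 4 + 36 + 16 = 56
The largest is to class-B.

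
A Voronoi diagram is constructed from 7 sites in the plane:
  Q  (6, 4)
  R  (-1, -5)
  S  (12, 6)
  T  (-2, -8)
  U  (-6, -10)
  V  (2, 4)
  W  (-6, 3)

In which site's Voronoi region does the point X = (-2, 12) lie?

V

Squared Euclidean distances:
|XQ|² = (-2−6)² + (12−4)² = 64 + 64 = 128
|XR|² = (-2−(-1))² + (12−(-5))² = 1 + 289 = 290
|XS|² = (-2−12)² + (12−6)² = 196 + 36 = 232
|XT|² = (-2−(-2))² + (12−(-8))² = 0 + 400 = 400
|XU|² = (-2−(-6))² + (12−(-10))² = 16 + 484 = 500
|XV|² = (-2−2)² + (12−4)² = 16 + 64 = 80
|XW|² = (-2−(-6))² + (12−3)² = 16 + 81 = 97
The smallest is to V, so X lies in the Voronoi region of V.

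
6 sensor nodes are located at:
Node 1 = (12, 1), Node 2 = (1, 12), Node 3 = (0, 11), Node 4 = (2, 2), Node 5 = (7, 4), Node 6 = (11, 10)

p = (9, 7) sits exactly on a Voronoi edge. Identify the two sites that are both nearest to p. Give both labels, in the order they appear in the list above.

Node 5 and Node 6

Squared distances from p to each site:
d²(p, Node 1) = 9 + 36 = 45
d²(p, Node 2) = 64 + 25 = 89
d²(p, Node 3) = 81 + 16 = 97
d²(p, Node 4) = 49 + 25 = 74
d²(p, Node 5) = 4 + 9 = 13
d²(p, Node 6) = 4 + 9 = 13
p is equidistant from Node 5 and Node 6 (both at squared distance 13), and every other site is strictly farther — so p lies on the Node 5–Node 6 Voronoi edge.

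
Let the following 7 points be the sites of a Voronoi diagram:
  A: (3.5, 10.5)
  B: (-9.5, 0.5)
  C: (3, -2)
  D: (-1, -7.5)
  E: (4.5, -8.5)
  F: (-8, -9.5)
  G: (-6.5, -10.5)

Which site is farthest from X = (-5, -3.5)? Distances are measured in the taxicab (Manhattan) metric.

A

d(X,A) = 8.5 + 14 = 22.5
d(X,B) = 4.5 + 4 = 8.5
d(X,C) = 8 + 1.5 = 9.5
d(X,D) = 4 + 4 = 8
d(X,E) = 9.5 + 5 = 14.5
d(X,F) = 3 + 6 = 9
d(X,G) = 1.5 + 7 = 8.5
The largest is to A.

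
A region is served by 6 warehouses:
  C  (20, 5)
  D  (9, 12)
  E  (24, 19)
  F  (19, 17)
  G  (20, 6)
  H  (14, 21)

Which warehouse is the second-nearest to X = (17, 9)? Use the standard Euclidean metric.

Compare squared distances (the ordering matches that of the actual distances):
|XC|² = 9 + 16 = 25
|XD|² = 64 + 9 = 73
|XE|² = 49 + 100 = 149
|XF|² = 4 + 64 = 68
|XG|² = 9 + 9 = 18
|XH|² = 9 + 144 = 153
Sorted ascending: G, C, F, … — the second-nearest is C.

C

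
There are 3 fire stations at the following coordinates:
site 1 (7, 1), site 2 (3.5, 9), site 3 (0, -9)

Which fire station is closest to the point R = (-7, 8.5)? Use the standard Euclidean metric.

Squared Euclidean distances:
d²(R, site 1) = (-7−7)² + (8.5−1)² = 196 + 56.25 = 252.25
d²(R, site 2) = (-7−3.5)² + (8.5−9)² = 110.25 + 0.25 = 110.5
d²(R, site 3) = (-7−0)² + (8.5−(-9))² = 49 + 306.25 = 355.25
site 2 is nearest.

site 2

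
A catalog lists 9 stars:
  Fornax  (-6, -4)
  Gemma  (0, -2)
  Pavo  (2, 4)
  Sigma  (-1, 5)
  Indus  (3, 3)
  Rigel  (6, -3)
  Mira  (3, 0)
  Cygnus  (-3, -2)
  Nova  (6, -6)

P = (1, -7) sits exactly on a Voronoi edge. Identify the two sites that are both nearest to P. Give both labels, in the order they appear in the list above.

Squared distances from P to each site:
d²(P, Fornax) = (1−(-6))² + (-7−(-4))² = 49 + 9 = 58
d²(P, Gemma) = (1−0)² + (-7−(-2))² = 1 + 25 = 26
d²(P, Pavo) = (1−2)² + (-7−4)² = 1 + 121 = 122
d²(P, Sigma) = (1−(-1))² + (-7−5)² = 4 + 144 = 148
d²(P, Indus) = (1−3)² + (-7−3)² = 4 + 100 = 104
d²(P, Rigel) = (1−6)² + (-7−(-3))² = 25 + 16 = 41
d²(P, Mira) = (1−3)² + (-7−0)² = 4 + 49 = 53
d²(P, Cygnus) = (1−(-3))² + (-7−(-2))² = 16 + 25 = 41
d²(P, Nova) = (1−6)² + (-7−(-6))² = 25 + 1 = 26
P is equidistant from Gemma and Nova (both at squared distance 26), and every other site is strictly farther — so P lies on the Gemma–Nova Voronoi edge.

Gemma and Nova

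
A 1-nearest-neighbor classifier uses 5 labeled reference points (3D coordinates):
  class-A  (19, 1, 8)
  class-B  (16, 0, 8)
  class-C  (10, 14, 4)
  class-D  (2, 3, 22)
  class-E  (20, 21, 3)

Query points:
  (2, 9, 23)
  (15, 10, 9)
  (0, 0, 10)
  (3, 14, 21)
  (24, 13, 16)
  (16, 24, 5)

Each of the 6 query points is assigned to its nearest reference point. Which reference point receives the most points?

class-D

(2, 9, 23) — d² to each: class-A:578, class-B:502, class-C:450, class-D:37, class-E:868 → nearest is class-D
(15, 10, 9) — d² to each: class-A:98, class-B:102, class-C:66, class-D:387, class-E:182 → nearest is class-C
(0, 0, 10) — d² to each: class-A:366, class-B:260, class-C:332, class-D:157, class-E:890 → nearest is class-D
(3, 14, 21) — d² to each: class-A:594, class-B:534, class-C:338, class-D:123, class-E:662 → nearest is class-D
(24, 13, 16) — d² to each: class-A:233, class-B:297, class-C:341, class-D:620, class-E:249 → nearest is class-A
(16, 24, 5) — d² to each: class-A:547, class-B:585, class-C:137, class-D:926, class-E:29 → nearest is class-E
Tally — class-A:1, class-C:1, class-D:3, class-E:1. class-D captures the most (3).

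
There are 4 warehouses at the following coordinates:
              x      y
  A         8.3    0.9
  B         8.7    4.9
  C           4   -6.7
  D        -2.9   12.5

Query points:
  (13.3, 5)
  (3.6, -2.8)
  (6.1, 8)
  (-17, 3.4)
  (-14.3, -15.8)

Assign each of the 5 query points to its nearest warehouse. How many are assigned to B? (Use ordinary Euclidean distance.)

(13.3, 5) — d² to each: A:41.81, B:21.17, C:223.38, D:318.69 → nearest is B
(3.6, -2.8) — d² to each: A:35.78, B:85.3, C:15.37, D:276.34 → nearest is C
(6.1, 8) — d² to each: A:55.25, B:16.37, C:220.5, D:101.25 → nearest is B
(-17, 3.4) — d² to each: A:646.34, B:662.74, C:543.01, D:281.62 → nearest is D
(-14.3, -15.8) — d² to each: A:789.65, B:957.49, C:417.7, D:930.85 → nearest is C
2 of the 5 points have B as nearest.

2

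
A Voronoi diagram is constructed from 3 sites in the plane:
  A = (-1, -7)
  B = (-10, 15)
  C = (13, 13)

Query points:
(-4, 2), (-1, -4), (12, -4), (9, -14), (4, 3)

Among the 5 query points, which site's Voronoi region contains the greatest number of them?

A

(-4, 2) — d² to each: A:90, B:205, C:410 → nearest is A
(-1, -4) — d² to each: A:9, B:442, C:485 → nearest is A
(12, -4) — d² to each: A:178, B:845, C:290 → nearest is A
(9, -14) — d² to each: A:149, B:1202, C:745 → nearest is A
(4, 3) — d² to each: A:125, B:340, C:181 → nearest is A
Tally — A:5. A captures the most (5).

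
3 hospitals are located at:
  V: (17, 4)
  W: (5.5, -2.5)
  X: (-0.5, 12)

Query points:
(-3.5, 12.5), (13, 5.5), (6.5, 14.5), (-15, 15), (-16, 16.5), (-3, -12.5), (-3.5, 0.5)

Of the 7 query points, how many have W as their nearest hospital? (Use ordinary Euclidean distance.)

(-3.5, 12.5) — d² to each: V:492.5, W:306, X:9.25 → nearest is X
(13, 5.5) — d² to each: V:18.25, W:120.25, X:224.5 → nearest is V
(6.5, 14.5) — d² to each: V:220.5, W:290, X:55.25 → nearest is X
(-15, 15) — d² to each: V:1145, W:726.5, X:219.25 → nearest is X
(-16, 16.5) — d² to each: V:1245.25, W:823.25, X:260.5 → nearest is X
(-3, -12.5) — d² to each: V:672.25, W:172.25, X:606.5 → nearest is W
(-3.5, 0.5) — d² to each: V:432.5, W:90, X:141.25 → nearest is W
2 of the 7 points have W as nearest.

2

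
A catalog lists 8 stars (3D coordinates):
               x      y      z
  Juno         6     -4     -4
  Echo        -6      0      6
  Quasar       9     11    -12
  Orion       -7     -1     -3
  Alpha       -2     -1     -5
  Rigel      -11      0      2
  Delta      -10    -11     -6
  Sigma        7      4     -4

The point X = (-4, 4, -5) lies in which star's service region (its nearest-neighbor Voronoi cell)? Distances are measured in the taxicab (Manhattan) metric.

d(X, Juno) = |-4−6| + |4−(-4)| + |-5−(-4)| = 10 + 8 + 1 = 19
d(X, Echo) = |-4−(-6)| + |4−0| + |-5−6| = 2 + 4 + 11 = 17
d(X, Quasar) = |-4−9| + |4−11| + |-5−(-12)| = 13 + 7 + 7 = 27
d(X, Orion) = |-4−(-7)| + |4−(-1)| + |-5−(-3)| = 3 + 5 + 2 = 10
d(X, Alpha) = |-4−(-2)| + |4−(-1)| + |-5−(-5)| = 2 + 5 + 0 = 7
d(X, Rigel) = |-4−(-11)| + |4−0| + |-5−2| = 7 + 4 + 7 = 18
d(X, Delta) = |-4−(-10)| + |4−(-11)| + |-5−(-6)| = 6 + 15 + 1 = 22
d(X, Sigma) = |-4−7| + |4−4| + |-5−(-4)| = 11 + 0 + 1 = 12
Alpha is nearest.

Alpha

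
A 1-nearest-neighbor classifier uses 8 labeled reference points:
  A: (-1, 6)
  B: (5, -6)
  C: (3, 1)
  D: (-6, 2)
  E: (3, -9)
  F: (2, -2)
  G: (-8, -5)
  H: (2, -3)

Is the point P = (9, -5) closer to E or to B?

Compare squared distances:
|PE|² = (9−3)² + (-5−(-9))² = 36 + 16 = 52
|PB|² = (9−5)² + (-5−(-6))² = 16 + 1 = 17
52 > 17, so B is closer.

B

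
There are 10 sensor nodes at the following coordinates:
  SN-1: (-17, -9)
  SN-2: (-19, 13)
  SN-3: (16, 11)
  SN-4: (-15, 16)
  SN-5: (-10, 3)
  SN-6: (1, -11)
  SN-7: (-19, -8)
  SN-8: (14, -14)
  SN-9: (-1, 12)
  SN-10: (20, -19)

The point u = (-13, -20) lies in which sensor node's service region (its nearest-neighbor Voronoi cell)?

Squared Euclidean distances:
d²(u, SN-1) = (-13−(-17))² + (-20−(-9))² = 16 + 121 = 137
d²(u, SN-2) = (-13−(-19))² + (-20−13)² = 36 + 1089 = 1125
d²(u, SN-3) = (-13−16)² + (-20−11)² = 841 + 961 = 1802
d²(u, SN-4) = (-13−(-15))² + (-20−16)² = 4 + 1296 = 1300
d²(u, SN-5) = (-13−(-10))² + (-20−3)² = 9 + 529 = 538
d²(u, SN-6) = (-13−1)² + (-20−(-11))² = 196 + 81 = 277
d²(u, SN-7) = (-13−(-19))² + (-20−(-8))² = 36 + 144 = 180
d²(u, SN-8) = (-13−14)² + (-20−(-14))² = 729 + 36 = 765
d²(u, SN-9) = (-13−(-1))² + (-20−12)² = 144 + 1024 = 1168
d²(u, SN-10) = (-13−20)² + (-20−(-19))² = 1089 + 1 = 1090
Minimum is at SN-1.

SN-1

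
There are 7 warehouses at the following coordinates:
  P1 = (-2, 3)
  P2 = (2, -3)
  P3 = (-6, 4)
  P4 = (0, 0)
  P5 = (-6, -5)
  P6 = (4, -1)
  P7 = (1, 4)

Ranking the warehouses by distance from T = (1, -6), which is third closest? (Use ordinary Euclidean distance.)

Squared Euclidean distances:
|TP1|² = 9 + 81 = 90
|TP2|² = 1 + 9 = 10
|TP3|² = 49 + 100 = 149
|TP4|² = 1 + 36 = 37
|TP5|² = 49 + 1 = 50
|TP6|² = 9 + 25 = 34
|TP7|² = 0 + 100 = 100
Sorted ascending: P2, P6, P4, P5, … — the third-nearest is P4.

P4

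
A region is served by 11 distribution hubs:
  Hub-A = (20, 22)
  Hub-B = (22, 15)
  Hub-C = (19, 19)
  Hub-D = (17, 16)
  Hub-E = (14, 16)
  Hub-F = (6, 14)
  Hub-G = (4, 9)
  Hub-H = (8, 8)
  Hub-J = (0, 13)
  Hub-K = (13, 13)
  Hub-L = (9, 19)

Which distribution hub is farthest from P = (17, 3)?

Since √ is increasing, it suffices to compare squared distances:
d²(P, Hub-A) = (17−20)² + (3−22)² = 9 + 361 = 370
d²(P, Hub-B) = (17−22)² + (3−15)² = 25 + 144 = 169
d²(P, Hub-C) = (17−19)² + (3−19)² = 4 + 256 = 260
d²(P, Hub-D) = (17−17)² + (3−16)² = 0 + 169 = 169
d²(P, Hub-E) = (17−14)² + (3−16)² = 9 + 169 = 178
d²(P, Hub-F) = (17−6)² + (3−14)² = 121 + 121 = 242
d²(P, Hub-G) = (17−4)² + (3−9)² = 169 + 36 = 205
d²(P, Hub-H) = (17−8)² + (3−8)² = 81 + 25 = 106
d²(P, Hub-J) = (17−0)² + (3−13)² = 289 + 100 = 389
d²(P, Hub-K) = (17−13)² + (3−13)² = 16 + 100 = 116
d²(P, Hub-L) = (17−9)² + (3−19)² = 64 + 256 = 320
The largest is to Hub-J.

Hub-J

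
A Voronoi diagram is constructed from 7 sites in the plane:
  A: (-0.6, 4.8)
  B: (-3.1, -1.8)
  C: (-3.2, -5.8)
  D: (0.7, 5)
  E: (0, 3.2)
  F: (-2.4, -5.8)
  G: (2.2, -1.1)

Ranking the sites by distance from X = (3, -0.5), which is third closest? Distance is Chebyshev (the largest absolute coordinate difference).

A

d(X,A) = max(3.6, 5.3) = 5.3
d(X,B) = max(6.1, 1.3) = 6.1
d(X,C) = max(6.2, 5.3) = 6.2
d(X,D) = max(2.3, 5.5) = 5.5
d(X,E) = max(3, 3.7) = 3.7
d(X,F) = max(5.4, 5.3) = 5.4
d(X,G) = max(0.8, 0.6) = 0.8
Sorted ascending: G, E, A, F, … — the third-nearest is A.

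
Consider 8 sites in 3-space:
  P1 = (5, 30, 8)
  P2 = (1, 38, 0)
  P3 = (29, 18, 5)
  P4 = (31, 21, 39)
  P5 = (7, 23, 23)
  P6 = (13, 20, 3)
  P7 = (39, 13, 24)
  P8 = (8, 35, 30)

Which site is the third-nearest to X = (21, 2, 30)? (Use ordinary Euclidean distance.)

P5

Since √ is increasing, it suffices to compare squared distances:
|XP1|² = (21−5)² + (2−30)² + (30−8)² = 256 + 784 + 484 = 1524
|XP2|² = (21−1)² + (2−38)² + (30−0)² = 400 + 1296 + 900 = 2596
|XP3|² = (21−29)² + (2−18)² + (30−5)² = 64 + 256 + 625 = 945
|XP4|² = (21−31)² + (2−21)² + (30−39)² = 100 + 361 + 81 = 542
|XP5|² = (21−7)² + (2−23)² + (30−23)² = 196 + 441 + 49 = 686
|XP6|² = (21−13)² + (2−20)² + (30−3)² = 64 + 324 + 729 = 1117
|XP7|² = (21−39)² + (2−13)² + (30−24)² = 324 + 121 + 36 = 481
|XP8|² = (21−8)² + (2−35)² + (30−30)² = 169 + 1089 + 0 = 1258
Sorted ascending: P7, P4, P5, P3, … — the third-nearest is P5.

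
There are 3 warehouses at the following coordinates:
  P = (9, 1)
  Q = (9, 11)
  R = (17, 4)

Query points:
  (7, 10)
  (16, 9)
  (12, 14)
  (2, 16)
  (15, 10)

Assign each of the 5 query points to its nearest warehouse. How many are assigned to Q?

(7, 10) — d² to each: P:85, Q:5, R:136 → nearest is Q
(16, 9) — d² to each: P:113, Q:53, R:26 → nearest is R
(12, 14) — d² to each: P:178, Q:18, R:125 → nearest is Q
(2, 16) — d² to each: P:274, Q:74, R:369 → nearest is Q
(15, 10) — d² to each: P:117, Q:37, R:40 → nearest is Q
4 of the 5 points have Q as nearest.

4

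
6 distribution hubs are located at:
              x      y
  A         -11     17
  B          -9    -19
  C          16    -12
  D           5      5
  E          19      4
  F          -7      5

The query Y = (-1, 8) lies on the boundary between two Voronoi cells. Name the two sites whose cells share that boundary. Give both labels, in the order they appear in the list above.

D and F

Squared distances from Y to each site:
|YA|² = 100 + 81 = 181
|YB|² = 64 + 729 = 793
|YC|² = 289 + 400 = 689
|YD|² = 36 + 9 = 45
|YE|² = 400 + 16 = 416
|YF|² = 36 + 9 = 45
Y is equidistant from D and F (both at squared distance 45), and every other site is strictly farther — so Y lies on the D–F Voronoi edge.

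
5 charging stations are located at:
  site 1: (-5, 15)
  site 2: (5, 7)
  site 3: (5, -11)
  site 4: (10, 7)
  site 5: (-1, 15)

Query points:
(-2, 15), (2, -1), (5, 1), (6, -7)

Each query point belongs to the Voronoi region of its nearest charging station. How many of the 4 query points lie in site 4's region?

0

(-2, 15) — d² to each: site 1:9, site 2:113, site 3:725, site 4:208, site 5:1 → nearest is site 5
(2, -1) — d² to each: site 1:305, site 2:73, site 3:109, site 4:128, site 5:265 → nearest is site 2
(5, 1) — d² to each: site 1:296, site 2:36, site 3:144, site 4:61, site 5:232 → nearest is site 2
(6, -7) — d² to each: site 1:605, site 2:197, site 3:17, site 4:212, site 5:533 → nearest is site 3
0 of the 4 points have site 4 as nearest.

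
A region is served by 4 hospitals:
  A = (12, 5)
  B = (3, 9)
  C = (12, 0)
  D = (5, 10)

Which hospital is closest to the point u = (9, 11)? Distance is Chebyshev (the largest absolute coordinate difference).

d(u,A) = max(3, 6) = 6
d(u,B) = max(6, 2) = 6
d(u,C) = max(3, 11) = 11
d(u,D) = max(4, 1) = 4
Minimum is at D.

D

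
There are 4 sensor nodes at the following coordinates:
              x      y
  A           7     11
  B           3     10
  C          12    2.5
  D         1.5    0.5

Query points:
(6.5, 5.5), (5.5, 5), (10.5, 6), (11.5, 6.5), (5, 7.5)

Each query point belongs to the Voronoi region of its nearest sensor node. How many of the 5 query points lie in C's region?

2

(6.5, 5.5) — d² to each: A:30.5, B:32.5, C:39.25, D:50 → nearest is A
(5.5, 5) — d² to each: A:38.25, B:31.25, C:48.5, D:36.25 → nearest is B
(10.5, 6) — d² to each: A:37.25, B:72.25, C:14.5, D:111.25 → nearest is C
(11.5, 6.5) — d² to each: A:40.5, B:84.5, C:16.25, D:136 → nearest is C
(5, 7.5) — d² to each: A:16.25, B:10.25, C:74, D:61.25 → nearest is B
2 of the 5 points have C as nearest.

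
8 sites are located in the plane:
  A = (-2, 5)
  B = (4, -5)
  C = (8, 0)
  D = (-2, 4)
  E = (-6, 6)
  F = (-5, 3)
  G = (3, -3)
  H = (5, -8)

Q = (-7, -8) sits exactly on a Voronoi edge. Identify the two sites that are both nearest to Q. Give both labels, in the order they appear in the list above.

Squared distances from Q to each site:
|QA|² = 25 + 169 = 194
|QB|² = 121 + 9 = 130
|QC|² = 225 + 64 = 289
|QD|² = 25 + 144 = 169
|QE|² = 1 + 196 = 197
|QF|² = 4 + 121 = 125
|QG|² = 100 + 25 = 125
|QH|² = 144 + 0 = 144
Q is equidistant from F and G (both at squared distance 125), and every other site is strictly farther — so Q lies on the F–G Voronoi edge.

F and G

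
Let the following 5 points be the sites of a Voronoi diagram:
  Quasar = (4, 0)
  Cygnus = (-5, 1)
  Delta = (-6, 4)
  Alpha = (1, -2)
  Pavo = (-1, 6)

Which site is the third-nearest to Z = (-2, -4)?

Quasar

Compare squared distances (the ordering matches that of the actual distances):
d²(Z, Quasar) = 36 + 16 = 52
d²(Z, Cygnus) = 9 + 25 = 34
d²(Z, Delta) = 16 + 64 = 80
d²(Z, Alpha) = 9 + 4 = 13
d²(Z, Pavo) = 1 + 100 = 101
Sorted ascending: Alpha, Cygnus, Quasar, Delta, … — the third-nearest is Quasar.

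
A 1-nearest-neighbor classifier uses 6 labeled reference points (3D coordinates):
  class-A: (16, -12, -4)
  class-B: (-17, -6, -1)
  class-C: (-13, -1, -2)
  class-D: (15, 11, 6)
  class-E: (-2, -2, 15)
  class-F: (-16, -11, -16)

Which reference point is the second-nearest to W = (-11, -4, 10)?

class-C

Squared Euclidean distances:
d²(W, class-A) = (-11−16)² + (-4−(-12))² + (10−(-4))² = 729 + 64 + 196 = 989
d²(W, class-B) = (-11−(-17))² + (-4−(-6))² + (10−(-1))² = 36 + 4 + 121 = 161
d²(W, class-C) = (-11−(-13))² + (-4−(-1))² + (10−(-2))² = 4 + 9 + 144 = 157
d²(W, class-D) = (-11−15)² + (-4−11)² + (10−6)² = 676 + 225 + 16 = 917
d²(W, class-E) = (-11−(-2))² + (-4−(-2))² + (10−15)² = 81 + 4 + 25 = 110
d²(W, class-F) = (-11−(-16))² + (-4−(-11))² + (10−(-16))² = 25 + 49 + 676 = 750
Sorted ascending: class-E, class-C, class-B, … — the second-nearest is class-C.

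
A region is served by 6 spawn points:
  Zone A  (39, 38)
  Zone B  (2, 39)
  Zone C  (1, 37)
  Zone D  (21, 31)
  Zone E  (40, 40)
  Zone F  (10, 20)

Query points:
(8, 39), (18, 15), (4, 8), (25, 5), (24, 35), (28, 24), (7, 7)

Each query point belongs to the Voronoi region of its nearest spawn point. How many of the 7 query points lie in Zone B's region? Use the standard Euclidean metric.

(8, 39) — d² to each: Zone A:962, Zone B:36, Zone C:53, Zone D:233, Zone E:1025, Zone F:365 → nearest is Zone B
(18, 15) — d² to each: Zone A:970, Zone B:832, Zone C:773, Zone D:265, Zone E:1109, Zone F:89 → nearest is Zone F
(4, 8) — d² to each: Zone A:2125, Zone B:965, Zone C:850, Zone D:818, Zone E:2320, Zone F:180 → nearest is Zone F
(25, 5) — d² to each: Zone A:1285, Zone B:1685, Zone C:1600, Zone D:692, Zone E:1450, Zone F:450 → nearest is Zone F
(24, 35) — d² to each: Zone A:234, Zone B:500, Zone C:533, Zone D:25, Zone E:281, Zone F:421 → nearest is Zone D
(28, 24) — d² to each: Zone A:317, Zone B:901, Zone C:898, Zone D:98, Zone E:400, Zone F:340 → nearest is Zone D
(7, 7) — d² to each: Zone A:1985, Zone B:1049, Zone C:936, Zone D:772, Zone E:2178, Zone F:178 → nearest is Zone F
1 of the 7 points has Zone B as nearest.

1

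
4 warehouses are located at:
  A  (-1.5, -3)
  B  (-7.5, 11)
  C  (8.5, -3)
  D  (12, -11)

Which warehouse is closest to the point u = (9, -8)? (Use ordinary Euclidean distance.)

Compare squared distances (the ordering matches that of the actual distances):
|uA|² = (9−(-1.5))² + (-8−(-3))² = 110.25 + 25 = 135.25
|uB|² = (9−(-7.5))² + (-8−11)² = 272.25 + 361 = 633.25
|uC|² = (9−8.5)² + (-8−(-3))² = 0.25 + 25 = 25.25
|uD|² = (9−12)² + (-8−(-11))² = 9 + 9 = 18
Minimum is at D.

D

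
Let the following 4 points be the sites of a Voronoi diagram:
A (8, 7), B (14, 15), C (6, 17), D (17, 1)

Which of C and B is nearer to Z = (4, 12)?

Compare squared distances:
|ZC|² = (4−6)² + (12−17)² = 4 + 25 = 29
|ZB|² = (4−14)² + (12−15)² = 100 + 9 = 109
29 < 109, so C is closer.

C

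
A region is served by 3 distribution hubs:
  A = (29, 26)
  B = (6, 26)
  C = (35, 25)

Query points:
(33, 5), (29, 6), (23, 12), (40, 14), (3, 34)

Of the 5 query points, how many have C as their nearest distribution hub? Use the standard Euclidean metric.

(33, 5) — d² to each: A:457, B:1170, C:404 → nearest is C
(29, 6) — d² to each: A:400, B:929, C:397 → nearest is C
(23, 12) — d² to each: A:232, B:485, C:313 → nearest is A
(40, 14) — d² to each: A:265, B:1300, C:146 → nearest is C
(3, 34) — d² to each: A:740, B:73, C:1105 → nearest is B
3 of the 5 points have C as nearest.

3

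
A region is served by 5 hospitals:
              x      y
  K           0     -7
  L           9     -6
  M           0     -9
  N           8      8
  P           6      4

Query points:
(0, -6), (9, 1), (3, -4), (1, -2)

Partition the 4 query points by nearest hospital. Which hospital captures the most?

K

(0, -6) — d² to each: K:1, L:81, M:9, N:260, P:136 → nearest is K
(9, 1) — d² to each: K:145, L:49, M:181, N:50, P:18 → nearest is P
(3, -4) — d² to each: K:18, L:40, M:34, N:169, P:73 → nearest is K
(1, -2) — d² to each: K:26, L:80, M:50, N:149, P:61 → nearest is K
Tally — K:3, P:1. K captures the most (3).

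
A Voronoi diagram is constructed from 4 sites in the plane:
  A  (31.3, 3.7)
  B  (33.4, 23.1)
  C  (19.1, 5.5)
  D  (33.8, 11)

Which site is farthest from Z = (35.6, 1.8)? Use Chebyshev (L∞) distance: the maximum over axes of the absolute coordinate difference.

d(Z,A) = max(4.3, 1.9) = 4.3
d(Z,B) = max(2.2, 21.3) = 21.3
d(Z,C) = max(16.5, 3.7) = 16.5
d(Z,D) = max(1.8, 9.2) = 9.2
The largest is to B.

B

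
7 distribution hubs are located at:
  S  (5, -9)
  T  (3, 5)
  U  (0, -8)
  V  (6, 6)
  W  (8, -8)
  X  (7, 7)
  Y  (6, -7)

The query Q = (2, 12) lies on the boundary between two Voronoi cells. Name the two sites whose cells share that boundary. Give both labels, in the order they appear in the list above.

Squared distances from Q to each site:
|QS|² = (2−5)² + (12−(-9))² = 9 + 441 = 450
|QT|² = (2−3)² + (12−5)² = 1 + 49 = 50
|QU|² = (2−0)² + (12−(-8))² = 4 + 400 = 404
|QV|² = (2−6)² + (12−6)² = 16 + 36 = 52
|QW|² = (2−8)² + (12−(-8))² = 36 + 400 = 436
|QX|² = (2−7)² + (12−7)² = 25 + 25 = 50
|QY|² = (2−6)² + (12−(-7))² = 16 + 361 = 377
Q is equidistant from T and X (both at squared distance 50), and every other site is strictly farther — so Q lies on the T–X Voronoi edge.

T and X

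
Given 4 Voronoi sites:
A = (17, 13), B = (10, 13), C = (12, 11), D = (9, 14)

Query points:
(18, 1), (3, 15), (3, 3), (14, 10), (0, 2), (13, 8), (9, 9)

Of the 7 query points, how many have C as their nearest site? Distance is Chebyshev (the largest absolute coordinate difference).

(18, 1) — d to each: A:12, B:12, C:10, D:13 → nearest is C
(3, 15) — d to each: A:14, B:7, C:9, D:6 → nearest is D
(3, 3) — d to each: A:14, B:10, C:9, D:11 → nearest is C
(14, 10) — d to each: A:3, B:4, C:2, D:5 → nearest is C
(0, 2) — d to each: A:17, B:11, C:12, D:12 → nearest is B
(13, 8) — d to each: A:5, B:5, C:3, D:6 → nearest is C
(9, 9) — d to each: A:8, B:4, C:3, D:5 → nearest is C
5 of the 7 points have C as nearest.

5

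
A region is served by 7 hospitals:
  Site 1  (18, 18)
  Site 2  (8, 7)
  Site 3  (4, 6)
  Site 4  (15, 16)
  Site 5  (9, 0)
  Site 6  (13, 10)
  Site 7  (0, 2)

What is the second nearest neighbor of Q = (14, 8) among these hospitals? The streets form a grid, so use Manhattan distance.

d(Q, Site 1) = |14−18| + |8−18| = 4 + 10 = 14
d(Q, Site 2) = |14−8| + |8−7| = 6 + 1 = 7
d(Q, Site 3) = |14−4| + |8−6| = 10 + 2 = 12
d(Q, Site 4) = |14−15| + |8−16| = 1 + 8 = 9
d(Q, Site 5) = |14−9| + |8−0| = 5 + 8 = 13
d(Q, Site 6) = |14−13| + |8−10| = 1 + 2 = 3
d(Q, Site 7) = |14−0| + |8−2| = 14 + 6 = 20
Sorted ascending: Site 6, Site 2, Site 4, … — the second-nearest is Site 2.

Site 2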